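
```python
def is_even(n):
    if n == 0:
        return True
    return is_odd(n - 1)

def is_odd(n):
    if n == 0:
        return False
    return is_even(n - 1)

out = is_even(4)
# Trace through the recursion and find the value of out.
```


is_even(4)
= is_odd(3)
= is_even(2)
= is_odd(1)
= is_even(0)
n == 0: return True
= True


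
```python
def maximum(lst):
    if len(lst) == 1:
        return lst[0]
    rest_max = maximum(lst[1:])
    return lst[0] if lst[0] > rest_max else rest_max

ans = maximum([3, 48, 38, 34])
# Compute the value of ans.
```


maximum([3, 48, 38, 34])
= compare 3 with maximum([48, 38, 34])
= compare 48 with maximum([38, 34])
= compare 38 with maximum([34])
Base: maximum([34]) = 34
compare 38 with 34: max = 38
compare 48 with 38: max = 48
compare 3 with 48: max = 48
= 48


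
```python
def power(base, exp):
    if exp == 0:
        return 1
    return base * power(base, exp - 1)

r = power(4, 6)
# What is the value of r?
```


power(4, 6)
= 4 * power(4, 5)
= 4 * 4 * power(4, 4)
= 4 * 4 * 4 * power(4, 3)
= 4 * 4 * 4 * 4 * power(4, 2)
= 4 * 4 * 4 * 4 * 4 * power(4, 1)
= 4 * 4 * 4 * 4 * 4 * 4 * power(4, 0)
= 4 * 4 * 4 * 4 * 4 * 4 * 1
= 4096


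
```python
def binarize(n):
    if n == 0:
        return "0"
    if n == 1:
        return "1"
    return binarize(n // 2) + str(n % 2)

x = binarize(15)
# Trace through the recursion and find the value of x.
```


binarize(15)
= binarize(7) + "1"
= binarize(3) + "1" + "1"
= binarize(1) + "1" + "1" + "1"
= "1" + "1" + "1" + "1"
= "1111"


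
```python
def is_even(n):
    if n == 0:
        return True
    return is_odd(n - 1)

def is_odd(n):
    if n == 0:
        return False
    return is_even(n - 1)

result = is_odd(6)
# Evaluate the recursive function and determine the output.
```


is_odd(6)
= is_even(5)
= is_odd(4)
= is_even(3)
= is_odd(2)
= is_even(1)
= is_odd(0)
n == 0: return False
= False


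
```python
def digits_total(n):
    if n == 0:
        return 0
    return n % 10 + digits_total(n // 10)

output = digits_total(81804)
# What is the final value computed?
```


digits_total(81804)
= 4 + digits_total(8180)
= 4 + 0 + digits_total(818)
= 4 + 0 + 8 + digits_total(81)
= 4 + 0 + 8 + 1 + digits_total(8)
= 4 + 0 + 8 + 1 + 8 + digits_total(0)
= 4 + 0 + 8 + 1 + 8 + 0
= 21


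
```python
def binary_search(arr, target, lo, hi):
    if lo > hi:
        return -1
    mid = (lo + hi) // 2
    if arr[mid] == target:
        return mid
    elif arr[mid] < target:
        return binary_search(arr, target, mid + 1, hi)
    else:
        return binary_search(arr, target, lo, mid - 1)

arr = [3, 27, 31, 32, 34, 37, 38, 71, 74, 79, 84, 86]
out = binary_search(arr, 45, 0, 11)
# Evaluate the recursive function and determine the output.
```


binary_search(arr, 45, 0, 11)
lo=0, hi=11, mid=5, arr[mid]=37
37 < 45, search right half
lo=6, hi=11, mid=8, arr[mid]=74
74 > 45, search left half
lo=6, hi=7, mid=6, arr[mid]=38
38 < 45, search right half
lo=7, hi=7, mid=7, arr[mid]=71
71 > 45, search left half
lo > hi, target not found, return -1
= -1


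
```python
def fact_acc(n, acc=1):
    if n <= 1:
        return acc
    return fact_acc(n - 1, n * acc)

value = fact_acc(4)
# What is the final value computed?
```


fact_acc(4, 1)
= fact_acc(3, 4 * 1) = fact_acc(3, 4)
= fact_acc(2, 3 * 4) = fact_acc(2, 12)
= fact_acc(1, 2 * 12) = fact_acc(1, 24)
n <= 1, return acc = 24


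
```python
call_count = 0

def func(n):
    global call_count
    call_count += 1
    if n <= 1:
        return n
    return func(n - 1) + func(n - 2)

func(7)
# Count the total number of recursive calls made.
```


func(7) calls func(6) and func(5); each non-base call branches into two more.
Let C(k) = total number of calls made by func(k), including the call to func(k) itself.
Base cases: C(0) = 1, C(1) = 1
Recurrence: C(k) = 1 + C(k-1) + C(k-2)
  C(2) = 1 + C(1) + C(0) = 1 + 1 + 1 = 3
  C(3) = 1 + C(2) + C(1) = 1 + 3 + 1 = 5
  C(4) = 1 + C(3) + C(2) = 1 + 5 + 3 = 9
  C(5) = 1 + C(4) + C(3) = 1 + 9 + 5 = 15
  C(6) = 1 + C(5) + C(4) = 1 + 15 + 9 = 25
  C(7) = 1 + C(6) + C(5) = 1 + 25 + 15 = 41
Total calls = C(7) = 41


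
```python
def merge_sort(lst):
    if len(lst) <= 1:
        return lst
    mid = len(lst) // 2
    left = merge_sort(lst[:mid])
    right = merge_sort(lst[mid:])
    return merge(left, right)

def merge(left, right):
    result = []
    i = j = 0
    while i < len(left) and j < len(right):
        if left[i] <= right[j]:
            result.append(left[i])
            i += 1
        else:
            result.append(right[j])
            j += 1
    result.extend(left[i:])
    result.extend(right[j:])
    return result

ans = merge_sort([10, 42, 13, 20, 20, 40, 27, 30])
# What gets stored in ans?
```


merge_sort([10, 42, 13, 20, 20, 40, 27, 30])
Split into [10, 42, 13, 20] and [20, 40, 27, 30]
Left sorted: [10, 13, 20, 42]
Right sorted: [20, 27, 30, 40]
Merge [10, 13, 20, 42] and [20, 27, 30, 40]
= [10, 13, 20, 20, 27, 30, 40, 42]


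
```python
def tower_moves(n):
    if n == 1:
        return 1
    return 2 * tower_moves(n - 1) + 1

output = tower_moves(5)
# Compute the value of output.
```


tower_moves(5)
= 2 * tower_moves(4) + 1
= 2 * (2 * tower_moves(3) + 1) + 1
= 2 * (2 * (2 * tower_moves(2) + 1) + 1) + 1
= 2 * (2 * (2 * (2 * tower_moves(1) + 1) + 1) + 1) + 1
Now compute bottom-up:
tower_moves(1) = 1
tower_moves(2) = 2 * 1 + 1 = 3
tower_moves(3) = 2 * 3 + 1 = 7
tower_moves(4) = 2 * 7 + 1 = 15
tower_moves(5) = 2 * 15 + 1 = 31
= 31


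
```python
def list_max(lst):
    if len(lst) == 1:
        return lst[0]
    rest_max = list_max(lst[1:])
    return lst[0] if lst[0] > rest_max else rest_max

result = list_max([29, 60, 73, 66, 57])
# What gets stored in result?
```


list_max([29, 60, 73, 66, 57])
= compare 29 with list_max([60, 73, 66, 57])
= compare 60 with list_max([73, 66, 57])
= compare 73 with list_max([66, 57])
= compare 66 with list_max([57])
Base: list_max([57]) = 57
compare 66 with 57: max = 66
compare 73 with 66: max = 73
compare 60 with 73: max = 73
compare 29 with 73: max = 73
= 73


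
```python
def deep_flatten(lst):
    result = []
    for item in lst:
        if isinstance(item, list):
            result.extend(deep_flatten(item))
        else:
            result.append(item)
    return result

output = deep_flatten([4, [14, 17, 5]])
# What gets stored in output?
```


deep_flatten([4, [14, 17, 5]])
Processing each element:
  4 is not a list -> append 4
  [14, 17, 5] is a list -> deep_flatten recursively -> [14, 17, 5]
= [4, 14, 17, 5]


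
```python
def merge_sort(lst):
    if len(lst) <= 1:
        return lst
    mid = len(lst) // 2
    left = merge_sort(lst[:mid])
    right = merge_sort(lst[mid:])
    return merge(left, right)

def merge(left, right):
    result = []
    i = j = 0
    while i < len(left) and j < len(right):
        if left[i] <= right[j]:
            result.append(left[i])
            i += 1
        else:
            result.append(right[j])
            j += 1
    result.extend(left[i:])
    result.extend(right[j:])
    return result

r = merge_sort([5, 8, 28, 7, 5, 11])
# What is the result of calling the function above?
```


merge_sort([5, 8, 28, 7, 5, 11])
Split into [5, 8, 28] and [7, 5, 11]
Left sorted: [5, 8, 28]
Right sorted: [5, 7, 11]
Merge [5, 8, 28] and [5, 7, 11]
= [5, 5, 7, 8, 11, 28]


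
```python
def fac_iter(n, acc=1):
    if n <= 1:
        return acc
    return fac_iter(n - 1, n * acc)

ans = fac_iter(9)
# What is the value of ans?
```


fac_iter(9, 1)
= fac_iter(8, 9 * 1) = fac_iter(8, 9)
= fac_iter(7, 8 * 9) = fac_iter(7, 72)
= fac_iter(6, 7 * 72) = fac_iter(6, 504)
= fac_iter(5, 6 * 504) = fac_iter(5, 3024)
= fac_iter(4, 5 * 3024) = fac_iter(4, 15120)
= fac_iter(3, 4 * 15120) = fac_iter(3, 60480)
= fac_iter(2, 3 * 60480) = fac_iter(2, 181440)
= fac_iter(1, 2 * 181440) = fac_iter(1, 362880)
n <= 1, return acc = 362880


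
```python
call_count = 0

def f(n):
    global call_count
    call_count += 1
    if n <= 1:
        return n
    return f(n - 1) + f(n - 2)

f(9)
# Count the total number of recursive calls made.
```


f(9) calls f(8) and f(7); each non-base call branches into two more.
Let C(k) = total number of calls made by f(k), including the call to f(k) itself.
Base cases: C(0) = 1, C(1) = 1
Recurrence: C(k) = 1 + C(k-1) + C(k-2)
  C(2) = 1 + C(1) + C(0) = 1 + 1 + 1 = 3
  C(3) = 1 + C(2) + C(1) = 1 + 3 + 1 = 5
  C(4) = 1 + C(3) + C(2) = 1 + 5 + 3 = 9
  C(5) = 1 + C(4) + C(3) = 1 + 9 + 5 = 15
  C(6) = 1 + C(5) + C(4) = 1 + 15 + 9 = 25
  C(7) = 1 + C(6) + C(5) = 1 + 25 + 15 = 41
  C(8) = 1 + C(7) + C(6) = 1 + 41 + 25 = 67
  C(9) = 1 + C(8) + C(7) = 1 + 67 + 41 = 109
Total calls = C(9) = 109


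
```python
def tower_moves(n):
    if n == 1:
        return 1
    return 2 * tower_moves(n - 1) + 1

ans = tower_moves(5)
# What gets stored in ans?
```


tower_moves(5)
= 2 * tower_moves(4) + 1
= 2 * (2 * tower_moves(3) + 1) + 1
= 2 * (2 * (2 * tower_moves(2) + 1) + 1) + 1
= 2 * (2 * (2 * (2 * tower_moves(1) + 1) + 1) + 1) + 1
Now compute bottom-up:
tower_moves(1) = 1
tower_moves(2) = 2 * 1 + 1 = 3
tower_moves(3) = 2 * 3 + 1 = 7
tower_moves(4) = 2 * 7 + 1 = 15
tower_moves(5) = 2 * 15 + 1 = 31
= 31


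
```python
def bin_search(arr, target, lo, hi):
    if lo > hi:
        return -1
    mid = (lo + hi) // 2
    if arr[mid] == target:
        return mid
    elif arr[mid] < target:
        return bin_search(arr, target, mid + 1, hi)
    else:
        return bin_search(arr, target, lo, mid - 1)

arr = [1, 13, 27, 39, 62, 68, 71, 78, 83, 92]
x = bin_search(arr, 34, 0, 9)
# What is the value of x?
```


bin_search(arr, 34, 0, 9)
lo=0, hi=9, mid=4, arr[mid]=62
62 > 34, search left half
lo=0, hi=3, mid=1, arr[mid]=13
13 < 34, search right half
lo=2, hi=3, mid=2, arr[mid]=27
27 < 34, search right half
lo=3, hi=3, mid=3, arr[mid]=39
39 > 34, search left half
lo > hi, target not found, return -1
= -1


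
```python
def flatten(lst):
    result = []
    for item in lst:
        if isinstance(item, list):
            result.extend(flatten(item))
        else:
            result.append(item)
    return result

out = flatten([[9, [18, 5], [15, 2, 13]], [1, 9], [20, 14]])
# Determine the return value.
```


flatten([[9, [18, 5], [15, 2, 13]], [1, 9], [20, 14]])
Processing each element:
  [9, [18, 5], [15, 2, 13]] is a list -> flatten recursively -> [9, 18, 5, 15, 2, 13]
  [1, 9] is a list -> flatten recursively -> [1, 9]
  [20, 14] is a list -> flatten recursively -> [20, 14]
= [9, 18, 5, 15, 2, 13, 1, 9, 20, 14]


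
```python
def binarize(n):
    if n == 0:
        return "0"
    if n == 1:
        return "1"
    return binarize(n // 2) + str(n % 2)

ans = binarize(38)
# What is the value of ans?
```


binarize(38)
= binarize(19) + "0"
= binarize(9) + "1" + "0"
= binarize(4) + "1" + "1" + "0"
= binarize(2) + "0" + "1" + "1" + "0"
= binarize(1) + "0" + "0" + "1" + "1" + "0"
= "1" + "0" + "0" + "1" + "1" + "0"
= "100110"


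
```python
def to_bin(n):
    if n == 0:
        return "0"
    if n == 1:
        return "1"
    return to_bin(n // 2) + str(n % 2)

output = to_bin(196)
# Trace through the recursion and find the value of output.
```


to_bin(196)
= to_bin(98) + "0"
= to_bin(49) + "0" + "0"
= to_bin(24) + "1" + "0" + "0"
= to_bin(12) + "0" + "1" + "0" + "0"
= to_bin(6) + "0" + "0" + "1" + "0" + "0"
= to_bin(3) + "0" + "0" + "0" + "1" + "0" + "0"
= to_bin(1) + "1" + "0" + "0" + "0" + "1" + "0" + "0"
= "1" + "1" + "0" + "0" + "0" + "1" + "0" + "0"
= "11000100"


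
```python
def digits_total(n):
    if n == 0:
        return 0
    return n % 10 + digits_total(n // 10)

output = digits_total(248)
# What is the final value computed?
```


digits_total(248)
= 8 + digits_total(24)
= 8 + 4 + digits_total(2)
= 8 + 4 + 2 + digits_total(0)
= 8 + 4 + 2 + 0
= 14


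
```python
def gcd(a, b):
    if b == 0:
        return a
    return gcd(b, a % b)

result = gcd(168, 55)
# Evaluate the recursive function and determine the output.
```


gcd(168, 55)
= gcd(55, 168 % 55) = gcd(55, 3)
= gcd(3, 55 % 3) = gcd(3, 1)
= gcd(1, 3 % 1) = gcd(1, 0)
b == 0, return a = 1


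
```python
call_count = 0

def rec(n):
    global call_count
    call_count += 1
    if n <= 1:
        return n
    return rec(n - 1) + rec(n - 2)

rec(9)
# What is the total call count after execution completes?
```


rec(9) calls rec(8) and rec(7); each non-base call branches into two more.
Let C(k) = total number of calls made by rec(k), including the call to rec(k) itself.
Base cases: C(0) = 1, C(1) = 1
Recurrence: C(k) = 1 + C(k-1) + C(k-2)
  C(2) = 1 + C(1) + C(0) = 1 + 1 + 1 = 3
  C(3) = 1 + C(2) + C(1) = 1 + 3 + 1 = 5
  C(4) = 1 + C(3) + C(2) = 1 + 5 + 3 = 9
  C(5) = 1 + C(4) + C(3) = 1 + 9 + 5 = 15
  C(6) = 1 + C(5) + C(4) = 1 + 15 + 9 = 25
  C(7) = 1 + C(6) + C(5) = 1 + 25 + 15 = 41
  C(8) = 1 + C(7) + C(6) = 1 + 41 + 25 = 67
  C(9) = 1 + C(8) + C(7) = 1 + 67 + 41 = 109
Total calls = C(9) = 109


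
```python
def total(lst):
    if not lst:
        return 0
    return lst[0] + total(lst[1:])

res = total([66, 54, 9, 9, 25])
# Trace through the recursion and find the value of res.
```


total([66, 54, 9, 9, 25])
= 66 + total([54, 9, 9, 25])
= 66 + 54 + total([9, 9, 25])
= 66 + 54 + 9 + total([9, 25])
= 66 + 54 + 9 + 9 + total([25])
= 66 + 54 + 9 + 9 + 25 + total([])
= 66 + 54 + 9 + 9 + 25 + 0
= 163


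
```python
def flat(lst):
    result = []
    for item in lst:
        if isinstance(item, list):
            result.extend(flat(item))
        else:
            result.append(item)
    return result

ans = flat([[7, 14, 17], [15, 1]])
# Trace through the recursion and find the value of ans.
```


flat([[7, 14, 17], [15, 1]])
Processing each element:
  [7, 14, 17] is a list -> flat recursively -> [7, 14, 17]
  [15, 1] is a list -> flat recursively -> [15, 1]
= [7, 14, 17, 15, 1]


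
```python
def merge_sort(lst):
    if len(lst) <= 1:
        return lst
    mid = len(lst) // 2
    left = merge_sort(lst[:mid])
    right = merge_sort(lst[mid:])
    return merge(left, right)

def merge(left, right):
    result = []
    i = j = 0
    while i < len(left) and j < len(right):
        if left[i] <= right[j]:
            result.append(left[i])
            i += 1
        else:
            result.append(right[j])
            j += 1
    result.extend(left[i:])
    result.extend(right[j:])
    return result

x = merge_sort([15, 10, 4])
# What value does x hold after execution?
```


merge_sort([15, 10, 4])
Split into [15] and [10, 4]
Left sorted: [15]
Right sorted: [4, 10]
Merge [15] and [4, 10]
= [4, 10, 15]


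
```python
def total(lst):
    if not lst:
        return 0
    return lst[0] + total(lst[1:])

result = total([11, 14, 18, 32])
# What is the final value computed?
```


total([11, 14, 18, 32])
= 11 + total([14, 18, 32])
= 11 + 14 + total([18, 32])
= 11 + 14 + 18 + total([32])
= 11 + 14 + 18 + 32 + total([])
= 11 + 14 + 18 + 32 + 0
= 75


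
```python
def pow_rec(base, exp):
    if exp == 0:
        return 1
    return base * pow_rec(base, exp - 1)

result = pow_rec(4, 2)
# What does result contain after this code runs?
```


pow_rec(4, 2)
= 4 * pow_rec(4, 1)
= 4 * 4 * pow_rec(4, 0)
= 4 * 4 * 1
= 16


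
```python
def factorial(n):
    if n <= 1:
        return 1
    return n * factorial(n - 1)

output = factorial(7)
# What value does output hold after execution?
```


factorial(7)
= 7 * factorial(6)
= 7 * 6 * factorial(5)
= 7 * 6 * 5 * factorial(4)
= 7 * 6 * 5 * 4 * factorial(3)
= 7 * 6 * 5 * 4 * 3 * factorial(2)
= 7 * 6 * 5 * 4 * 3 * 2 * factorial(1)
= 7 * 6 * 5 * 4 * 3 * 2 * 1
= 5040


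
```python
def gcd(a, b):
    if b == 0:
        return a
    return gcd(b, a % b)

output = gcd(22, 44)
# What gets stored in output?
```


gcd(22, 44)
= gcd(44, 22 % 44) = gcd(44, 22)
= gcd(22, 44 % 22) = gcd(22, 0)
b == 0, return a = 22


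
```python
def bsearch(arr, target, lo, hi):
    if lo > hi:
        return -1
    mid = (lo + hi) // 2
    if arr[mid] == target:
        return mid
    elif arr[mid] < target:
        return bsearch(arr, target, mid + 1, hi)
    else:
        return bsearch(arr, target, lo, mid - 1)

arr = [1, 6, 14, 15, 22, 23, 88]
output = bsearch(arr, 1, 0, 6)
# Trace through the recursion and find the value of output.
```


bsearch(arr, 1, 0, 6)
lo=0, hi=6, mid=3, arr[mid]=15
15 > 1, search left half
lo=0, hi=2, mid=1, arr[mid]=6
6 > 1, search left half
lo=0, hi=0, mid=0, arr[mid]=1
arr[0] == 1, found at index 0
= 0


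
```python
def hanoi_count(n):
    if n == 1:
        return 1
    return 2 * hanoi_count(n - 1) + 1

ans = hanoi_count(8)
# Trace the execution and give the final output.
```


hanoi_count(8)
= 2 * hanoi_count(7) + 1
= 2 * (2 * hanoi_count(6) + 1) + 1
= 2 * (2 * (2 * hanoi_count(5) + 1) + 1) + 1
= 2 * (2 * (2 * (2 * hanoi_count(4) + 1) + 1) + 1) + 1
= 2 * (2 * (2 * (2 * (2 * hanoi_count(3) + 1) + 1) + 1) + 1) + 1
= 2 * (2 * (2 * (2 * (2 * (2 * hanoi_count(2) + 1) + 1) + 1) + 1) + 1) + 1
= 2 * (2 * (2 * (2 * (2 * (2 * (2 * hanoi_count(1) + 1) + 1) + 1) + 1) + 1) + 1) + 1
Now compute bottom-up:
hanoi_count(1) = 1
hanoi_count(2) = 2 * 1 + 1 = 3
hanoi_count(3) = 2 * 3 + 1 = 7
hanoi_count(4) = 2 * 7 + 1 = 15
hanoi_count(5) = 2 * 15 + 1 = 31
hanoi_count(6) = 2 * 31 + 1 = 63
hanoi_count(7) = 2 * 63 + 1 = 127
hanoi_count(8) = 2 * 127 + 1 = 255
= 255


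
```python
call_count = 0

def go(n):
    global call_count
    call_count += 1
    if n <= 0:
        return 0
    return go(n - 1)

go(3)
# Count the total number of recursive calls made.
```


go(3) calls go(2) calls ... calls go(0)
Total calls: 3 + 1 (for base case) = 4


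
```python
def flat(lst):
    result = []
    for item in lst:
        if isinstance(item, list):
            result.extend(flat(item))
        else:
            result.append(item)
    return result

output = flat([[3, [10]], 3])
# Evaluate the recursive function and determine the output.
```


flat([[3, [10]], 3])
Processing each element:
  [3, [10]] is a list -> flat recursively -> [3, 10]
  3 is not a list -> append 3
= [3, 10, 3]


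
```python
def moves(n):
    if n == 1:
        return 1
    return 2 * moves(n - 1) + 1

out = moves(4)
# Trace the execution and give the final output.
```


moves(4)
= 2 * moves(3) + 1
= 2 * (2 * moves(2) + 1) + 1
= 2 * (2 * (2 * moves(1) + 1) + 1) + 1
Now compute bottom-up:
moves(1) = 1
moves(2) = 2 * 1 + 1 = 3
moves(3) = 2 * 3 + 1 = 7
moves(4) = 2 * 7 + 1 = 15
= 15


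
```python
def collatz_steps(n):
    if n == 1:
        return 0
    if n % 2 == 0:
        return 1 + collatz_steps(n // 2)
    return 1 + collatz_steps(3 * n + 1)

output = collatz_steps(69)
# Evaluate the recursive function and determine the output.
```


collatz_steps(69)
69 is odd -> 3*69+1 = 208 -> collatz_steps(208)
208 is even -> collatz_steps(104)
104 is even -> collatz_steps(52)
52 is even -> collatz_steps(26)
26 is even -> collatz_steps(13)
13 is odd -> 3*13+1 = 40 -> collatz_steps(40)
40 is even -> collatz_steps(20)
20 is even -> collatz_steps(10)
10 is even -> collatz_steps(5)
5 is odd -> 3*5+1 = 16 -> collatz_steps(16)
16 is even -> collatz_steps(8)
8 is even -> collatz_steps(4)
4 is even -> collatz_steps(2)
2 is even -> collatz_steps(1)
Reached 1 after 14 steps
= 14


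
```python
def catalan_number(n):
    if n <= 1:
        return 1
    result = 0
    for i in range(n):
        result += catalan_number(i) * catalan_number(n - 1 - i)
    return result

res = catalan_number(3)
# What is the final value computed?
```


catalan_number(3)
= sum of catalan_number(i) * catalan_number(3-1-i) for i in 0..2
First compute sub-values bottom-up:
  catalan_number(0) = 1, catalan_number(1) = 1
  catalan_number(2) = 1*1 + 1*1 = 2
Now catalan_number(3):
  catalan_number(0)*catalan_number(2) = 1*2 = 2
  catalan_number(1)*catalan_number(1) = 1*1 = 1
  catalan_number(2)*catalan_number(0) = 2*1 = 2
= 2 + 1 + 2
= 5


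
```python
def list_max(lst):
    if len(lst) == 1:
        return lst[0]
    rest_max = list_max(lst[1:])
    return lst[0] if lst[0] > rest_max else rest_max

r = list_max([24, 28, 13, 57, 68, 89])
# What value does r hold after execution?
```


list_max([24, 28, 13, 57, 68, 89])
= compare 24 with list_max([28, 13, 57, 68, 89])
= compare 28 with list_max([13, 57, 68, 89])
= compare 13 with list_max([57, 68, 89])
= compare 57 with list_max([68, 89])
= compare 68 with list_max([89])
Base: list_max([89]) = 89
compare 68 with 89: max = 89
compare 57 with 89: max = 89
compare 13 with 89: max = 89
compare 28 with 89: max = 89
compare 24 with 89: max = 89
= 89


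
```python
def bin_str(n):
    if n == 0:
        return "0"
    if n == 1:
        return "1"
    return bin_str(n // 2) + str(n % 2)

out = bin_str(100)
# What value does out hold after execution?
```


bin_str(100)
= bin_str(50) + "0"
= bin_str(25) + "0" + "0"
= bin_str(12) + "1" + "0" + "0"
= bin_str(6) + "0" + "1" + "0" + "0"
= bin_str(3) + "0" + "0" + "1" + "0" + "0"
= bin_str(1) + "1" + "0" + "0" + "1" + "0" + "0"
= "1" + "1" + "0" + "0" + "1" + "0" + "0"
= "1100100"


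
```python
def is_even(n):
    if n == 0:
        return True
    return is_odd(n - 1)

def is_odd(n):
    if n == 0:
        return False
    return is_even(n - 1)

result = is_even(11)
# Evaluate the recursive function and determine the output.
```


is_even(11)
= is_odd(10)
= is_even(9)
= is_odd(8)
= is_even(7)
= is_odd(6)
= is_even(5)
= is_odd(4)
= is_even(3)
= is_odd(2)
= is_even(1)
= is_odd(0)
n == 0: return False
= False


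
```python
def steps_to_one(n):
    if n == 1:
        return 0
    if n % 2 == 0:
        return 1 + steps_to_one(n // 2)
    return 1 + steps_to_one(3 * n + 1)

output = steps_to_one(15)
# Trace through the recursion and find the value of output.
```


steps_to_one(15)
15 is odd -> 3*15+1 = 46 -> steps_to_one(46)
46 is even -> steps_to_one(23)
23 is odd -> 3*23+1 = 70 -> steps_to_one(70)
70 is even -> steps_to_one(35)
35 is odd -> 3*35+1 = 106 -> steps_to_one(106)
106 is even -> steps_to_one(53)
53 is odd -> 3*53+1 = 160 -> steps_to_one(160)
160 is even -> steps_to_one(80)
80 is even -> steps_to_one(40)
40 is even -> steps_to_one(20)
20 is even -> steps_to_one(10)
10 is even -> steps_to_one(5)
5 is odd -> 3*5+1 = 16 -> steps_to_one(16)
16 is even -> steps_to_one(8)
8 is even -> steps_to_one(4)
4 is even -> steps_to_one(2)
2 is even -> steps_to_one(1)
Reached 1 after 17 steps
= 17


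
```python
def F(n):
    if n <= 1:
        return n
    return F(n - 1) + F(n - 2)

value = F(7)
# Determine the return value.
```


F(7)
= F(6) + F(5)
= (F(5) + F(4)) + F(5)
Computing bottom-up: F(0)=0, F(1)=1, F(2)=1, F(3)=2, F(4)=3, F(5)=5, F(6)=8, F(7)=13
= 13


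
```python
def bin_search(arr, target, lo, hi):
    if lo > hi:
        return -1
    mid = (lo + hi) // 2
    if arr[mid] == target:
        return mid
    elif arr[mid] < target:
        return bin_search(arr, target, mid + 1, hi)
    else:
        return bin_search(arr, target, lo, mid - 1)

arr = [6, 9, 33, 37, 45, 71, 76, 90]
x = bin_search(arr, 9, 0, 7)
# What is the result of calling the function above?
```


bin_search(arr, 9, 0, 7)
lo=0, hi=7, mid=3, arr[mid]=37
37 > 9, search left half
lo=0, hi=2, mid=1, arr[mid]=9
arr[1] == 9, found at index 1
= 1


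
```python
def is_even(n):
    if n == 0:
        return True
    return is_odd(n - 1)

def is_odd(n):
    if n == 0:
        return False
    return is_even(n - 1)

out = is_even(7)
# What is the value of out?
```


is_even(7)
= is_odd(6)
= is_even(5)
= is_odd(4)
= is_even(3)
= is_odd(2)
= is_even(1)
= is_odd(0)
n == 0: return False
= False


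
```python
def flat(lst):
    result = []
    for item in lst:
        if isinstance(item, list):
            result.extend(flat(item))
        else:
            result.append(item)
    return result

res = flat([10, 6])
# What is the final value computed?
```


flat([10, 6])
Processing each element:
  10 is not a list -> append 10
  6 is not a list -> append 6
= [10, 6]


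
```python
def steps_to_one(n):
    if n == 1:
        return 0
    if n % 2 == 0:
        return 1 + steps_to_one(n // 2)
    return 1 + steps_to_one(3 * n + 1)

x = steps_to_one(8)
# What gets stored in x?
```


steps_to_one(8)
8 is even -> steps_to_one(4)
4 is even -> steps_to_one(2)
2 is even -> steps_to_one(1)
Reached 1 after 3 steps
= 3


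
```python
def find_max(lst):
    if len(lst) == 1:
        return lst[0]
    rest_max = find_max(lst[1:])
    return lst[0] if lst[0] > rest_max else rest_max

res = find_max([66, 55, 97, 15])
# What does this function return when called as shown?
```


find_max([66, 55, 97, 15])
= compare 66 with find_max([55, 97, 15])
= compare 55 with find_max([97, 15])
= compare 97 with find_max([15])
Base: find_max([15]) = 15
compare 97 with 15: max = 97
compare 55 with 97: max = 97
compare 66 with 97: max = 97
= 97


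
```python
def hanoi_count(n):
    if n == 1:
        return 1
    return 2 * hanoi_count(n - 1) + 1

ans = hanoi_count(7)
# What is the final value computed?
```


hanoi_count(7)
= 2 * hanoi_count(6) + 1
= 2 * (2 * hanoi_count(5) + 1) + 1
= 2 * (2 * (2 * hanoi_count(4) + 1) + 1) + 1
= 2 * (2 * (2 * (2 * hanoi_count(3) + 1) + 1) + 1) + 1
= 2 * (2 * (2 * (2 * (2 * hanoi_count(2) + 1) + 1) + 1) + 1) + 1
= 2 * (2 * (2 * (2 * (2 * (2 * hanoi_count(1) + 1) + 1) + 1) + 1) + 1) + 1
Now compute bottom-up:
hanoi_count(1) = 1
hanoi_count(2) = 2 * 1 + 1 = 3
hanoi_count(3) = 2 * 3 + 1 = 7
hanoi_count(4) = 2 * 7 + 1 = 15
hanoi_count(5) = 2 * 15 + 1 = 31
hanoi_count(6) = 2 * 31 + 1 = 63
hanoi_count(7) = 2 * 63 + 1 = 127
= 127


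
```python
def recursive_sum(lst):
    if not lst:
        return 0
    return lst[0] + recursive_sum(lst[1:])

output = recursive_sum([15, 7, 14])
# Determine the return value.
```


recursive_sum([15, 7, 14])
= 15 + recursive_sum([7, 14])
= 15 + 7 + recursive_sum([14])
= 15 + 7 + 14 + recursive_sum([])
= 15 + 7 + 14 + 0
= 36


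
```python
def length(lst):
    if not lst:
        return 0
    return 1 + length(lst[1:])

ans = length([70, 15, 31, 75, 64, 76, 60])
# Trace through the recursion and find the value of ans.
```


length([70, 15, 31, 75, 64, 76, 60])
= 1 + length([15, 31, 75, 64, 76, 60])
= 1 + 1 + length([31, 75, 64, 76, 60])
= 1 + 1 + 1 + length([75, 64, 76, 60])
= 1 + 1 + 1 + 1 + length([64, 76, 60])
= 1 + 1 + 1 + 1 + 1 + length([76, 60])
= 1 + 1 + 1 + 1 + 1 + 1 + length([60])
= 1 + 1 + 1 + 1 + 1 + 1 + 1 + length([])
= 1 + 1 + 1 + 1 + 1 + 1 + 1 + 0
= 7


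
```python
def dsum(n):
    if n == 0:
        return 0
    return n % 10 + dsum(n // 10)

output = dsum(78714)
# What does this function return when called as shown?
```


dsum(78714)
= 4 + dsum(7871)
= 4 + 1 + dsum(787)
= 4 + 1 + 7 + dsum(78)
= 4 + 1 + 7 + 8 + dsum(7)
= 4 + 1 + 7 + 8 + 7 + dsum(0)
= 4 + 1 + 7 + 8 + 7 + 0
= 27


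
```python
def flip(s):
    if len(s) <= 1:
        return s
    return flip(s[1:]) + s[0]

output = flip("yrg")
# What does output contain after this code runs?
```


flip("yrg")
= flip("rg") + "y"
= flip("g") + "r" + "y"
= "g" + "r" + "y"
= "gry"


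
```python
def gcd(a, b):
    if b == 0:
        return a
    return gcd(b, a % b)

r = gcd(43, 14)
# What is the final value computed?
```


gcd(43, 14)
= gcd(14, 43 % 14) = gcd(14, 1)
= gcd(1, 14 % 1) = gcd(1, 0)
b == 0, return a = 1


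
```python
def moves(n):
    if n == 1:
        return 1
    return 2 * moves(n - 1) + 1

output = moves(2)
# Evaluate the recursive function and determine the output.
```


moves(2)
= 2 * moves(1) + 1
Now compute bottom-up:
moves(1) = 1
moves(2) = 2 * 1 + 1 = 3
= 3


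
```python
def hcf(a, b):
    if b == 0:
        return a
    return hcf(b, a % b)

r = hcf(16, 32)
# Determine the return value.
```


hcf(16, 32)
= hcf(32, 16 % 32) = hcf(32, 16)
= hcf(16, 32 % 16) = hcf(16, 0)
b == 0, return a = 16


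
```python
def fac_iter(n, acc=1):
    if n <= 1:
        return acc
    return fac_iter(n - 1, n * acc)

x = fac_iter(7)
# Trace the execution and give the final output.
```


fac_iter(7, 1)
= fac_iter(6, 7 * 1) = fac_iter(6, 7)
= fac_iter(5, 6 * 7) = fac_iter(5, 42)
= fac_iter(4, 5 * 42) = fac_iter(4, 210)
= fac_iter(3, 4 * 210) = fac_iter(3, 840)
= fac_iter(2, 3 * 840) = fac_iter(2, 2520)
= fac_iter(1, 2 * 2520) = fac_iter(1, 5040)
n <= 1, return acc = 5040


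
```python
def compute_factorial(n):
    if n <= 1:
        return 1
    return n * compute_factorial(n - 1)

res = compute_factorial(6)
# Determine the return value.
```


compute_factorial(6)
= 6 * compute_factorial(5)
= 6 * 5 * compute_factorial(4)
= 6 * 5 * 4 * compute_factorial(3)
= 6 * 5 * 4 * 3 * compute_factorial(2)
= 6 * 5 * 4 * 3 * 2 * compute_factorial(1)
= 6 * 5 * 4 * 3 * 2 * 1
= 720


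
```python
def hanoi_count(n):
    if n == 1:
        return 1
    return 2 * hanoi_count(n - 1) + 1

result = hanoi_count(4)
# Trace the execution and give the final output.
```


hanoi_count(4)
= 2 * hanoi_count(3) + 1
= 2 * (2 * hanoi_count(2) + 1) + 1
= 2 * (2 * (2 * hanoi_count(1) + 1) + 1) + 1
Now compute bottom-up:
hanoi_count(1) = 1
hanoi_count(2) = 2 * 1 + 1 = 3
hanoi_count(3) = 2 * 3 + 1 = 7
hanoi_count(4) = 2 * 7 + 1 = 15
= 15


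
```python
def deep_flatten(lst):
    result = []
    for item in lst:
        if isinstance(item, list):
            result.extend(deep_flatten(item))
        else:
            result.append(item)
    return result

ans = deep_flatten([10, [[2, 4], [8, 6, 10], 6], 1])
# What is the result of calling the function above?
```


deep_flatten([10, [[2, 4], [8, 6, 10], 6], 1])
Processing each element:
  10 is not a list -> append 10
  [[2, 4], [8, 6, 10], 6] is a list -> deep_flatten recursively -> [2, 4, 8, 6, 10, 6]
  1 is not a list -> append 1
= [10, 2, 4, 8, 6, 10, 6, 1]


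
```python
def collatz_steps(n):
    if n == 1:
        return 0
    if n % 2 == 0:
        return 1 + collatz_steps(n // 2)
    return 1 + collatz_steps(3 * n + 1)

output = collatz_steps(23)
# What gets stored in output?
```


collatz_steps(23)
23 is odd -> 3*23+1 = 70 -> collatz_steps(70)
70 is even -> collatz_steps(35)
35 is odd -> 3*35+1 = 106 -> collatz_steps(106)
106 is even -> collatz_steps(53)
53 is odd -> 3*53+1 = 160 -> collatz_steps(160)
160 is even -> collatz_steps(80)
80 is even -> collatz_steps(40)
40 is even -> collatz_steps(20)
20 is even -> collatz_steps(10)
10 is even -> collatz_steps(5)
5 is odd -> 3*5+1 = 16 -> collatz_steps(16)
16 is even -> collatz_steps(8)
8 is even -> collatz_steps(4)
4 is even -> collatz_steps(2)
2 is even -> collatz_steps(1)
Reached 1 after 15 steps
= 15


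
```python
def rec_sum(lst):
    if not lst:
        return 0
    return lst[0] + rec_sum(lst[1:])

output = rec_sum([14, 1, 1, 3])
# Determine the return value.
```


rec_sum([14, 1, 1, 3])
= 14 + rec_sum([1, 1, 3])
= 14 + 1 + rec_sum([1, 3])
= 14 + 1 + 1 + rec_sum([3])
= 14 + 1 + 1 + 3 + rec_sum([])
= 14 + 1 + 1 + 3 + 0
= 19


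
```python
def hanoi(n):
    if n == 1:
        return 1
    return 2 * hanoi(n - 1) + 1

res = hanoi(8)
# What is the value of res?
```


hanoi(8)
= 2 * hanoi(7) + 1
= 2 * (2 * hanoi(6) + 1) + 1
= 2 * (2 * (2 * hanoi(5) + 1) + 1) + 1
= 2 * (2 * (2 * (2 * hanoi(4) + 1) + 1) + 1) + 1
= 2 * (2 * (2 * (2 * (2 * hanoi(3) + 1) + 1) + 1) + 1) + 1
= 2 * (2 * (2 * (2 * (2 * (2 * hanoi(2) + 1) + 1) + 1) + 1) + 1) + 1
= 2 * (2 * (2 * (2 * (2 * (2 * (2 * hanoi(1) + 1) + 1) + 1) + 1) + 1) + 1) + 1
Now compute bottom-up:
hanoi(1) = 1
hanoi(2) = 2 * 1 + 1 = 3
hanoi(3) = 2 * 3 + 1 = 7
hanoi(4) = 2 * 7 + 1 = 15
hanoi(5) = 2 * 15 + 1 = 31
hanoi(6) = 2 * 31 + 1 = 63
hanoi(7) = 2 * 63 + 1 = 127
hanoi(8) = 2 * 127 + 1 = 255
= 255


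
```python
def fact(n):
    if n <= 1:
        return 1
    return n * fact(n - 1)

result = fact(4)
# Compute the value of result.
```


fact(4)
= 4 * fact(3)
= 4 * 3 * fact(2)
= 4 * 3 * 2 * fact(1)
= 4 * 3 * 2 * 1
= 24


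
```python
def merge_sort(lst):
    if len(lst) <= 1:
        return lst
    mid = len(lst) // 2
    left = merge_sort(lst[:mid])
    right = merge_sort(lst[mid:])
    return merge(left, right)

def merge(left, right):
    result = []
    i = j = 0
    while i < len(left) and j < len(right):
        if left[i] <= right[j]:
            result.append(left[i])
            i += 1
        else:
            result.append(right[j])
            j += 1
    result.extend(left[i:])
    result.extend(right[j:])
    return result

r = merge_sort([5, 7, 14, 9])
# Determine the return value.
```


merge_sort([5, 7, 14, 9])
Split into [5, 7] and [14, 9]
Left sorted: [5, 7]
Right sorted: [9, 14]
Merge [5, 7] and [9, 14]
= [5, 7, 9, 14]


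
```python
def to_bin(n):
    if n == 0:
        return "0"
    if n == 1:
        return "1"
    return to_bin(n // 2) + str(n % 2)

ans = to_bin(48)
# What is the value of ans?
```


to_bin(48)
= to_bin(24) + "0"
= to_bin(12) + "0" + "0"
= to_bin(6) + "0" + "0" + "0"
= to_bin(3) + "0" + "0" + "0" + "0"
= to_bin(1) + "1" + "0" + "0" + "0" + "0"
= "1" + "1" + "0" + "0" + "0" + "0"
= "110000"


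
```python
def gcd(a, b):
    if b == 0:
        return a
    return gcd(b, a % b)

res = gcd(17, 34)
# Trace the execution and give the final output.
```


gcd(17, 34)
= gcd(34, 17 % 34) = gcd(34, 17)
= gcd(17, 34 % 17) = gcd(17, 0)
b == 0, return a = 17


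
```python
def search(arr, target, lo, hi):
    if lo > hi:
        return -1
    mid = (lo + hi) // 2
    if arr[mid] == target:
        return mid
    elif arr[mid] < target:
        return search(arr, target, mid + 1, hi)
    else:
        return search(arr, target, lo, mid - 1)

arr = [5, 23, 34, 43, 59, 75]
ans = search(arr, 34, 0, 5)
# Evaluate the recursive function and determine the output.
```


search(arr, 34, 0, 5)
lo=0, hi=5, mid=2, arr[mid]=34
arr[2] == 34, found at index 2
= 2


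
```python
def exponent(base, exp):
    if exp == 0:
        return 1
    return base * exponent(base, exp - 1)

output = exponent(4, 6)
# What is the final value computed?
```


exponent(4, 6)
= 4 * exponent(4, 5)
= 4 * 4 * exponent(4, 4)
= 4 * 4 * 4 * exponent(4, 3)
= 4 * 4 * 4 * 4 * exponent(4, 2)
= 4 * 4 * 4 * 4 * 4 * exponent(4, 1)
= 4 * 4 * 4 * 4 * 4 * 4 * exponent(4, 0)
= 4 * 4 * 4 * 4 * 4 * 4 * 1
= 4096


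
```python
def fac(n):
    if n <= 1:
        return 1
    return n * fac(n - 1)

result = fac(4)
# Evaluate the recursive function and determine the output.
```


fac(4)
= 4 * fac(3)
= 4 * 3 * fac(2)
= 4 * 3 * 2 * fac(1)
= 4 * 3 * 2 * 1
= 24


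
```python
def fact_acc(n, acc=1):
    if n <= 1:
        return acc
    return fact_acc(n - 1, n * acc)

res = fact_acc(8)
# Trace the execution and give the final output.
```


fact_acc(8, 1)
= fact_acc(7, 8 * 1) = fact_acc(7, 8)
= fact_acc(6, 7 * 8) = fact_acc(6, 56)
= fact_acc(5, 6 * 56) = fact_acc(5, 336)
= fact_acc(4, 5 * 336) = fact_acc(4, 1680)
= fact_acc(3, 4 * 1680) = fact_acc(3, 6720)
= fact_acc(2, 3 * 6720) = fact_acc(2, 20160)
= fact_acc(1, 2 * 20160) = fact_acc(1, 40320)
n <= 1, return acc = 40320


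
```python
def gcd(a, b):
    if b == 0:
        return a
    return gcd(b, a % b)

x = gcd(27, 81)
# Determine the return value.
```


gcd(27, 81)
= gcd(81, 27 % 81) = gcd(81, 27)
= gcd(27, 81 % 27) = gcd(27, 0)
b == 0, return a = 27


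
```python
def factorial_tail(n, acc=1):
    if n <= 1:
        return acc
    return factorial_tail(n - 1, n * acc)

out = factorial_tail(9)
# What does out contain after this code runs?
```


factorial_tail(9, 1)
= factorial_tail(8, 9 * 1) = factorial_tail(8, 9)
= factorial_tail(7, 8 * 9) = factorial_tail(7, 72)
= factorial_tail(6, 7 * 72) = factorial_tail(6, 504)
= factorial_tail(5, 6 * 504) = factorial_tail(5, 3024)
= factorial_tail(4, 5 * 3024) = factorial_tail(4, 15120)
= factorial_tail(3, 4 * 15120) = factorial_tail(3, 60480)
= factorial_tail(2, 3 * 60480) = factorial_tail(2, 181440)
= factorial_tail(1, 2 * 181440) = factorial_tail(1, 362880)
n <= 1, return acc = 362880


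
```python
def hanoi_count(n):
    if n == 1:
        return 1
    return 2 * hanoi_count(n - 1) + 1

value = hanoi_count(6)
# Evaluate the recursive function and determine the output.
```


hanoi_count(6)
= 2 * hanoi_count(5) + 1
= 2 * (2 * hanoi_count(4) + 1) + 1
= 2 * (2 * (2 * hanoi_count(3) + 1) + 1) + 1
= 2 * (2 * (2 * (2 * hanoi_count(2) + 1) + 1) + 1) + 1
= 2 * (2 * (2 * (2 * (2 * hanoi_count(1) + 1) + 1) + 1) + 1) + 1
Now compute bottom-up:
hanoi_count(1) = 1
hanoi_count(2) = 2 * 1 + 1 = 3
hanoi_count(3) = 2 * 3 + 1 = 7
hanoi_count(4) = 2 * 7 + 1 = 15
hanoi_count(5) = 2 * 15 + 1 = 31
hanoi_count(6) = 2 * 31 + 1 = 63
= 63


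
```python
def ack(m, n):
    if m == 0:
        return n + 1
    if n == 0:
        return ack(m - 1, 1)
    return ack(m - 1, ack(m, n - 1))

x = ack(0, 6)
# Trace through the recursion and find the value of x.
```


ack(0, 6)
m == 0: return 6 + 1 = 7
= 7


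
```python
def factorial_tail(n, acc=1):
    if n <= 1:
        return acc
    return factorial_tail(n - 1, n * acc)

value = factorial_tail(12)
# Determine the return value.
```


factorial_tail(12, 1)
= factorial_tail(11, 12 * 1) = factorial_tail(11, 12)
= factorial_tail(10, 11 * 12) = factorial_tail(10, 132)
= factorial_tail(9, 10 * 132) = factorial_tail(9, 1320)
= factorial_tail(8, 9 * 1320) = factorial_tail(8, 11880)
= factorial_tail(7, 8 * 11880) = factorial_tail(7, 95040)
= factorial_tail(6, 7 * 95040) = factorial_tail(6, 665280)
= factorial_tail(5, 6 * 665280) = factorial_tail(5, 3991680)
= factorial_tail(4, 5 * 3991680) = factorial_tail(4, 19958400)
= factorial_tail(3, 4 * 19958400) = factorial_tail(3, 79833600)
= factorial_tail(2, 3 * 79833600) = factorial_tail(2, 239500800)
= factorial_tail(1, 2 * 239500800) = factorial_tail(1, 479001600)
n <= 1, return acc = 479001600


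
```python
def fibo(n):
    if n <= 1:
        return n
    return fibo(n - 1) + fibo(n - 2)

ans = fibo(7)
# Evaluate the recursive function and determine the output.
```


fibo(7)
= fibo(6) + fibo(5)
= (fibo(5) + fibo(4)) + fibo(5)
Computing bottom-up: fibo(0)=0, fibo(1)=1, fibo(2)=1, fibo(3)=2, fibo(4)=3, fibo(5)=5, fibo(6)=8, fibo(7)=13
= 13


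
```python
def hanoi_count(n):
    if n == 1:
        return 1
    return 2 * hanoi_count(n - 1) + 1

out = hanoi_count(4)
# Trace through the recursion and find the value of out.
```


hanoi_count(4)
= 2 * hanoi_count(3) + 1
= 2 * (2 * hanoi_count(2) + 1) + 1
= 2 * (2 * (2 * hanoi_count(1) + 1) + 1) + 1
Now compute bottom-up:
hanoi_count(1) = 1
hanoi_count(2) = 2 * 1 + 1 = 3
hanoi_count(3) = 2 * 3 + 1 = 7
hanoi_count(4) = 2 * 7 + 1 = 15
= 15


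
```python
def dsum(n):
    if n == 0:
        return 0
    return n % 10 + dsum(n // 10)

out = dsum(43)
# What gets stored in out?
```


dsum(43)
= 3 + dsum(4)
= 3 + 4 + dsum(0)
= 3 + 4 + 0
= 7


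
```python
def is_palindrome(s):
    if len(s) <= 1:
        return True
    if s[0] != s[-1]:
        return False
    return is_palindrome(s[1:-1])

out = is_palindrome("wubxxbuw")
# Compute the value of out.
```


is_palindrome("wubxxbuw")
"wubxxbuw": s[0]='w' == s[-1]='w' -> is_palindrome("ubxxbu")
"ubxxbu": s[0]='u' == s[-1]='u' -> is_palindrome("bxxb")
"bxxb": s[0]='b' == s[-1]='b' -> is_palindrome("xx")
"xx": s[0]='x' == s[-1]='x' -> is_palindrome("")
"": len <= 1 -> True
= True


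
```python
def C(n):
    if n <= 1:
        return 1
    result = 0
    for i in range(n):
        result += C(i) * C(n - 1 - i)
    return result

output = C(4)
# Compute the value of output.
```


C(4)
= sum of C(i) * C(4-1-i) for i in 0..3
First compute sub-values bottom-up:
  C(0) = 1, C(1) = 1
  C(2) = 1*1 + 1*1 = 2
  C(3) = 1*2 + 1*1 + 2*1 = 5
Now C(4):
  C(0)*C(3) = 1*5 = 5
  C(1)*C(2) = 1*2 = 2
  C(2)*C(1) = 2*1 = 2
  C(3)*C(0) = 5*1 = 5
= 5 + 2 + 2 + 5
= 14


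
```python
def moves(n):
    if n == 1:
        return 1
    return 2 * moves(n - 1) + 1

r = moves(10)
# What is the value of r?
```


moves(10)
= 2 * moves(9) + 1
= 2 * (2 * moves(8) + 1) + 1
= 2 * (2 * (2 * moves(7) + 1) + 1) + 1
= 2 * (2 * (2 * (2 * moves(6) + 1) + 1) + 1) + 1
= 2 * (2 * (2 * (2 * (2 * moves(5) + 1) + 1) + 1) + 1) + 1
= 2 * (2 * (2 * (2 * (2 * (2 * moves(4) + 1) + 1) + 1) + 1) + 1) + 1
= 2 * (2 * (2 * (2 * (2 * (2 * (2 * moves(3) + 1) + 1) + 1) + 1) + 1) + 1) + 1
= 2 * (2 * (2 * (2 * (2 * (2 * (2 * (2 * moves(2) + 1) + 1) + 1) + 1) + 1) + 1) + 1) + 1
= 2 * (2 * (2 * (2 * (2 * (2 * (2 * (2 * (2 * moves(1) + 1) + 1) + 1) + 1) + 1) + 1) + 1) + 1) + 1
Now compute bottom-up:
moves(1) = 1
moves(2) = 2 * 1 + 1 = 3
moves(3) = 2 * 3 + 1 = 7
moves(4) = 2 * 7 + 1 = 15
moves(5) = 2 * 15 + 1 = 31
moves(6) = 2 * 31 + 1 = 63
moves(7) = 2 * 63 + 1 = 127
moves(8) = 2 * 127 + 1 = 255
moves(9) = 2 * 255 + 1 = 511
moves(10) = 2 * 511 + 1 = 1023
= 1023
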